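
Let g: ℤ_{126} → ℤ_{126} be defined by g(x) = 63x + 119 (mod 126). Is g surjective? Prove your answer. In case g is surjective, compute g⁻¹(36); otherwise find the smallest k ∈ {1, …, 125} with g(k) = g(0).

2

Recall that g is surjective if every y in the codomain equals g(x) for some x in the domain.
Since gcd(63, 126) = 63, we have 63x ≡ 0 (mod 63) for all x, so g(x) ≡ 56 (mod 63).
But 0 ≢ 56 (mod 63), so 0 ∈ ℤ_{126} has no preimage. Therefore g is not surjective.
Since g is not surjective, we find the least positive k with g(k) = g(0): this means 63k ≡ 0 (mod 126), i.e. 126 ∣ 63k. Since gcd(63, 126) = 63, dividing through by 63 this holds exactly when 2 ∣ k.
The smallest positive such k is 2.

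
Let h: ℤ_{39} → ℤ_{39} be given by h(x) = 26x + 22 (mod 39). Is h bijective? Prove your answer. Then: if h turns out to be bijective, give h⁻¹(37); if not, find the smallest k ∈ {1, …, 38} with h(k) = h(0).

By definition, h is injective when h(u) = h(v) forces u = v.
We have gcd(26, 39) = 13 > 1. Taking u = 0 and v = 3: h(0) = 22 and h(3) = 26·3 + 22 = 100 ≡ 22 (mod 39).
So h(0) = h(3) while 0 ≠ 3, so h is not injective, hence not bijective.
Since h is not bijective, we find the least positive k with h(k) = h(0): this means 26k ≡ 0 (mod 39), i.e. 39 ∣ 26k. Since gcd(26, 39) = 13, dividing through by 13 this holds exactly when 3 ∣ 2k, and as gcd(2, 3) = 1, exactly when 3 ∣ k.
The smallest positive such k is 3.

3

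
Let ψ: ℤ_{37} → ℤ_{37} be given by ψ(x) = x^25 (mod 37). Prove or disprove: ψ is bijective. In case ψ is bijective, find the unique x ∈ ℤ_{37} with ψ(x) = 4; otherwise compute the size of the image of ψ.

Since 37 is prime, the nonzero elements of ℤ_{37} form a cyclic group of order 36.
As gcd(25, 36) = 1, raising to the 25th power is a bijection on this group: if a^25 ≡ b^25 then (ab^{−1})^25 = 1, and the only element of order dividing gcd(25, 36) = 1 is 1, so a = b.
With ψ(0) = 0 this makes ψ injective on all of ℤ_{37}, hence bijective (finite equal-size domain and codomain). In particular ψ is bijective.
Since ψ is bijective, we find the preimage of 4. The inverse of x ↦ x^25 on (ℤ_{37})^× is x ↦ x^13, because 25·13 = 325 = 9·36 + 1 ≡ 1 (mod 36) and x^{36} = 1 for x ≠ 0 (Fermat). So ψ⁻¹(4) = 4^13 mod 37.
Repeated squaring mod 37: 4^1 ≡ 4, 4^2 ≡ 4² = 16, 4^4 ≡ 16² = 256 ≡ 34, 4^8 ≡ 34² = 1156 ≡ 9. Since 13 = 8 + 4 + 1, 4^13 ≡ 9·34·4: 9·34 = 306 ≡ 10, then 10·4 = 40 ≡ 3. So 4^13 ≡ 3 (mod 37).
Hence ψ⁻¹(4) = 3.

3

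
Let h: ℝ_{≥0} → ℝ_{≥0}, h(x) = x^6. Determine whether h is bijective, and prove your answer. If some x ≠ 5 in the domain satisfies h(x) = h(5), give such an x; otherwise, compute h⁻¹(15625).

On ℝ_{≥0}, x ↦ x^6 is strictly increasing (injective) and for any y ∈ ℝ_{≥0} the 6th root y^{1/6} lies in ℝ_{≥0} (surjective). So h is bijective.
Since x ↦ x^6 is strictly increasing on ℝ_{≥0}, it is injective there, so no x ≠ 5 in the domain has h(x) = h(5). We therefore compute h⁻¹(15625) = 15625^{1/6} = 5 (indeed 5^6 = 15625).

5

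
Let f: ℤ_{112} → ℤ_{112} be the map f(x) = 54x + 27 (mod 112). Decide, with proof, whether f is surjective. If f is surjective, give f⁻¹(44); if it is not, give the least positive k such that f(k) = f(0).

Since gcd(54, 112) = 2, we have 54x ≡ 0 (mod 2) for all x, so f(x) ≡ 1 (mod 2).
But 0 ≢ 1 (mod 2), so 0 ∈ ℤ_{112} has no preimage. Hence f is not surjective.
Since f is not surjective, we find the least positive k with f(k) = f(0): this means 54k ≡ 0 (mod 112), i.e. 112 ∣ 54k. Since gcd(54, 112) = 2, dividing through by 2 this holds exactly when 56 ∣ 27k, and as gcd(27, 56) = 1, exactly when 56 ∣ k.
The smallest positive such k is 56.

56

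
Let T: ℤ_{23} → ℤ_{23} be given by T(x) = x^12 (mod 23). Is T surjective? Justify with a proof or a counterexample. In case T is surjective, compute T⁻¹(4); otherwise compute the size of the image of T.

12

T(11): Repeated squaring mod 23: 11^1 ≡ 11, 11^2 ≡ 11² = 121 ≡ 6, 11^4 ≡ 6² = 36 ≡ 13, 11^8 ≡ 13² = 169 ≡ 8. Since 12 = 8 + 4, 11^12 ≡ 8·13: 8·13 = 104 ≡ 12. So 11^12 ≡ 12 (mod 23).
T(12): Repeated squaring mod 23: 12^1 ≡ 12, 12^2 ≡ 12² = 144 ≡ 6, 12^4 ≡ 6² = 36 ≡ 13, 12^8 ≡ 13² = 169 ≡ 8. Since 12 = 8 + 4, 12^12 ≡ 8·13: 8·13 = 104 ≡ 12. So 12^12 ≡ 12 (mod 23).
So T(11) = T(12) = 12 while 11 ≠ 12, hence T is not injective.
A non-injective map from the 23-element set ℤ_{23} to itself takes at most 22 distinct values, so it cannot be surjective. Therefore T is not surjective.
Since T is not surjective, we determine |image(T)|. Computing x^12 mod 23 for each x (by repeated squaring, reducing mod 23 at every step), the values T(0), T(1), …, T(22) are: 0, 1, 2, 3, 4, 18, 6, 16, 8, 9, 13, 12, 12, 13, 9, 8, 16, 6, 18, 4, 3, 2, 1.
The distinct values are {0, 1, 2, 3, 4, 6, 8, 9, 12, 13, 16, 18}; there are 12 of them.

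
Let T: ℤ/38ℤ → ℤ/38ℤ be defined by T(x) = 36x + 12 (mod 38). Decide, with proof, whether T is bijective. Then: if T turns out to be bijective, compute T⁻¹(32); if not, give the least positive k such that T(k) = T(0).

We have gcd(36, 38) = 2 > 1. Taking s = 0 and t = 19: T(0) = 12 and T(19) = 36·19 + 12 = 696 ≡ 12 (mod 38).
So T(0) = T(19) while 0 ≠ 19, hence T is not injective, hence not bijective.
Since T is not bijective, we find the least positive k with T(k) = T(0): this means 36k ≡ 0 (mod 38), i.e. 38 ∣ 36k. Since gcd(36, 38) = 2, dividing through by 2 this holds exactly when 19 ∣ 18k, and as gcd(18, 19) = 1, exactly when 19 ∣ k.
The smallest positive such k is 19.

19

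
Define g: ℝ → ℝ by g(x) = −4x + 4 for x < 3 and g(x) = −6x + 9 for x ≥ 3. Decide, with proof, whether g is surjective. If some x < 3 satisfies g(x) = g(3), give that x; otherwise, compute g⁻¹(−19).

Both pieces are strictly decreasing (slopes −4 and −6), so each is injective on its own interval.
The left piece maps (−∞, 3) onto (−8, ∞); the right piece maps [3, ∞) onto (−∞, −9].
The union (−8, ∞) ∪ (−∞, −9] omits the interval between −8 and −9; in particular −8 has no preimage. So g is not surjective.
Because the two images are disjoint, no x < 3 has g(x) = g(3), so we compute g⁻¹(−19): −19 lies in (−∞, −9], so solve −6x + 9 = −19: x = (−19 − 9)/(−6) = 14/3.

14/3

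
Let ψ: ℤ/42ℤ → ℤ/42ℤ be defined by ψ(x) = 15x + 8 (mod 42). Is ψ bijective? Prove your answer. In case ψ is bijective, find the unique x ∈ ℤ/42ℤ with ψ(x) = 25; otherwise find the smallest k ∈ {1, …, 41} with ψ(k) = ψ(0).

14

Recall: ψ is injective when ψ(s) = ψ(t) forces s = t.
We have gcd(15, 42) = 3 > 1. Taking s = 0 and t = 14: ψ(0) = 8 and ψ(14) = 15·14 + 8 = 218 ≡ 8 (mod 42).
So ψ(0) = ψ(14) while 0 ≠ 14, so ψ is not injective, hence not bijective.
Since ψ is not bijective, we find the least positive k with ψ(k) = ψ(0): this means 15k ≡ 0 (mod 42), i.e. 42 ∣ 15k. Since gcd(15, 42) = 3, dividing through by 3 this holds exactly when 14 ∣ 5k, and as gcd(5, 14) = 1, exactly when 14 ∣ k.
The smallest positive such k is 14.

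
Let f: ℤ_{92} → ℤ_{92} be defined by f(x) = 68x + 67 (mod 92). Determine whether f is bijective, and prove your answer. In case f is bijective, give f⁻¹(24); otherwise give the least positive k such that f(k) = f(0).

23

By definition, injectivity means: for all u, v in the domain, f(u) = f(v) implies u = v.
We have gcd(68, 92) = 4 > 1. Taking u = 0 and v = 23: f(0) = 67 and f(23) = 68·23 + 67 = 1631 ≡ 67 (mod 92).
So f(0) = f(23) while 0 ≠ 23, so f is not injective, hence not bijective.
Since f is not bijective, we find the least positive k with f(k) = f(0): this means 68k ≡ 0 (mod 92), i.e. 92 ∣ 68k. Since gcd(68, 92) = 4, dividing through by 4 this holds exactly when 23 ∣ 17k, and as gcd(17, 23) = 1, exactly when 23 ∣ k.
The smallest positive such k is 23.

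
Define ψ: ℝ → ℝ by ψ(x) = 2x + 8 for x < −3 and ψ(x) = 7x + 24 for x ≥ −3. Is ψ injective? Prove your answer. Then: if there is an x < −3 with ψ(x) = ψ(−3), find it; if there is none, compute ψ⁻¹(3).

Both pieces are strictly increasing (slopes 2 and 7), so each is injective on its own interval.
The left piece maps (−∞, −3) onto (−∞, 2); the right piece maps [−3, ∞) onto [3, ∞).
These images are disjoint, so no value is attained by both pieces. Therefore ψ is injective.
Because the two images are disjoint, no x < −3 has ψ(x) = ψ(−3), so we compute ψ⁻¹(3): 3 lies in [3, ∞), so solve 7x + 24 = 3: x = (3 − 24)/7 = −3.

-3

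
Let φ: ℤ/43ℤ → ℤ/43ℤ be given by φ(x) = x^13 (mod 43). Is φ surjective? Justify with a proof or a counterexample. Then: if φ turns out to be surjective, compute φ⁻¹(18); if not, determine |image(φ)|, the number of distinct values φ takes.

Since 43 is prime, the nonzero elements of ℤ/43ℤ form a cyclic group of order 42.
As gcd(13, 42) = 1, raising to the 13th power is a bijection on this group: if x_1^13 ≡ x_2^13 then (x_1x_2^{−1})^13 = 1, and the only element of order dividing gcd(13, 42) = 1 is 1, so x_1 = x_2.
With φ(0) = 0 this makes φ injective on all of ℤ/43ℤ, hence bijective (finite equal-size domain and codomain). In particular φ is surjective.
Since φ is surjective, we find the preimage of 18. The inverse of x ↦ x^13 on (ℤ/43ℤ)^× is x ↦ x^13, because 13·13 = 169 = 4·42 + 1 ≡ 1 (mod 42) and x^{42} = 1 for x ≠ 0 (Fermat). So φ⁻¹(18) = 18^13 mod 43.
Repeated squaring mod 43: 18^1 ≡ 18, 18^2 ≡ 18² = 324 ≡ 23, 18^4 ≡ 23² = 529 ≡ 13, 18^8 ≡ 13² = 169 ≡ 40. Since 13 = 8 + 4 + 1, 18^13 ≡ 40·13·18: 40·13 = 520 ≡ 4, then 4·18 = 72 ≡ 29. So 18^13 ≡ 29 (mod 43).
Hence φ⁻¹(18) = 29.

29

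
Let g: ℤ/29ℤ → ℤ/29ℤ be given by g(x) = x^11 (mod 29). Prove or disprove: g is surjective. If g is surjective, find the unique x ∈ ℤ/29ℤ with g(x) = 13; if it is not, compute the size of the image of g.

Since 29 is prime, the nonzero elements of ℤ/29ℤ form a cyclic group of order 28.
As gcd(11, 28) = 1, raising to the 11th power is a bijection on this group: if a^11 ≡ b^11 then (ab^{−1})^11 = 1, and the only element of order dividing gcd(11, 28) = 1 is 1, so a = b.
With g(0) = 0 this makes g injective on all of ℤ/29ℤ, hence bijective (finite equal-size domain and codomain). In particular g is surjective.
Since g is surjective, we find the preimage of 13. The inverse of x ↦ x^11 on (ℤ/29ℤ)^× is x ↦ x^23, because 11·23 = 253 = 9·28 + 1 ≡ 1 (mod 28) and x^{28} = 1 for x ≠ 0 (Fermat). So g⁻¹(13) = 13^23 mod 29.
Repeated squaring mod 29: 13^1 ≡ 13, 13^2 ≡ 13² = 169 ≡ 24, 13^4 ≡ 24² = 576 ≡ 25, 13^8 ≡ 25² = 625 ≡ 16, 13^16 ≡ 16² = 256 ≡ 24. Since 23 = 16 + 4 + 2 + 1, 13^23 ≡ 24·25·24·13: 24·25 = 600 ≡ 20, then 20·24 = 480 ≡ 16, then 16·13 = 208 ≡ 5. So 13^23 ≡ 5 (mod 29).
Hence g⁻¹(13) = 5.

5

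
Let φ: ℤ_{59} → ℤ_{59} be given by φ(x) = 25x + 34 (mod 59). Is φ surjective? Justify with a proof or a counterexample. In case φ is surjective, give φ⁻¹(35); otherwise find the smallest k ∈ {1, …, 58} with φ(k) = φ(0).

26

Recall that φ is surjective if every y in the codomain equals φ(x) for some x in the domain.
Since gcd(25, 59) = 1, 25 is invertible modulo 59. Euclid's algorithm: 59 = 2·25 + 9, 25 = 2·9 + 7, 9 = 1·7 + 2, 7 = 3·2 + 1; back-substituting gives 1 = 26·25 − 11·59, so 25⁻¹ ≡ 26 (mod 59).
Then y ↦ 26(y − 34) is a two-sided inverse to φ, so every y ∈ ℤ_{59} has a preimage.
Thus φ is surjective.
Since φ is surjective, we find φ⁻¹(35): we need 25x ≡ 35 − 34 ≡ 1 (mod 59). Using 25⁻¹ = 26: x ≡ 26·1 = 26, so x = 26.
Check: φ(26) = 25·26 + 34 = 684 = 11·59 + 35 ≡ 35 (mod 59).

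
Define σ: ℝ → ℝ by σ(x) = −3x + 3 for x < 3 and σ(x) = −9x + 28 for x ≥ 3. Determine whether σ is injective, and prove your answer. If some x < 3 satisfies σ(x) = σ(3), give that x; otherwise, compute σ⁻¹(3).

Both pieces are strictly decreasing (slopes −3 and −9), so each is injective on its own interval.
The left piece maps (−∞, 3) onto (−6, ∞); the right piece maps [3, ∞) onto (−∞, 1].
These images overlap. In particular σ(3) = 1 (right piece), and solving −3x + 3 = 1 on the left piece gives x = 2/3 < 3.
So σ(2/3) = σ(3) with 2/3 ≠ 3, and σ is not injective. This x = 2/3 is the requested value below 3.

2/3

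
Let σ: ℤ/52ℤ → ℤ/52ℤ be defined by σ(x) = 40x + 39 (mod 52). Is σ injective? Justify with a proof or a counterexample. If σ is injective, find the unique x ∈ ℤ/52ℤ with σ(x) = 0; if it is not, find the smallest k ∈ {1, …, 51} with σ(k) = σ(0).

13

We have gcd(40, 52) = 4 > 1. Taking s = 0 and t = 13: σ(0) = 39 and σ(13) = 40·13 + 39 = 559 ≡ 39 (mod 52).
So σ(0) = σ(13) while 0 ≠ 13, hence σ is not injective.
Since σ is not injective, we find the least positive k with σ(k) = σ(0): this means 40k ≡ 0 (mod 52), i.e. 52 ∣ 40k. Since gcd(40, 52) = 4, dividing through by 4 this holds exactly when 13 ∣ 10k, and as gcd(10, 13) = 1, exactly when 13 ∣ k.
The smallest positive such k is 13.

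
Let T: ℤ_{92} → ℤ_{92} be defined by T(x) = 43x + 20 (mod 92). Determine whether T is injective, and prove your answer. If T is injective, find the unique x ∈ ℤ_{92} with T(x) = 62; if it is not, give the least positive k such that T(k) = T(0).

78

Suppose T(a) = T(b) in ℤ_{92}. Then 43a + 20 ≡ 43b + 20 (mod 92), hence 43(a − b) ≡ 0 (mod 92).
Since gcd(43, 92) = 1, 43 is invertible modulo 92, hence a − b ≡ 0 (mod 92), i.e. a = b.
Thus T is injective.
We now compute 43⁻¹ mod 92 explicitly. Euclid's algorithm: 92 = 2·43 + 6, 43 = 7·6 + 1; back-substituting gives 1 = 15·43 − 7·92, so 43⁻¹ ≡ 15 (mod 92).
Since T is injective, we compute T⁻¹(62): solve 43x + 20 ≡ 62 (mod 92), i.e. 43x ≡ 42 (mod 92).
Multiplying by 43⁻¹ = 15 gives x ≡ 15·42 = 630 = 6·92 + 78 ≡ 78 (mod 92).
Check: T(78) = 43·78 + 20 = 3374 = 36·92 + 62 ≡ 62 (mod 92).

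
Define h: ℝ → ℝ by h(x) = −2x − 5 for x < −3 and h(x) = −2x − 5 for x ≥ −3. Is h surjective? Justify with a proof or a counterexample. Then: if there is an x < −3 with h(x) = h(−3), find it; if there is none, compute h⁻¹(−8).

Both pieces are strictly decreasing (slopes −2 and −2), so each is injective on its own interval.
The left piece maps (−∞, −3) onto (1, ∞); the right piece maps [−3, ∞) onto (−∞, 1].
These images together cover ℝ, so h is surjective.
Because the two images are disjoint, no x < −3 has h(x) = h(−3), so we compute h⁻¹(−8): −8 lies in (−∞, 1], so solve −2x − 5 = −8: x = (−8 + 5)/(−2) = 3/2.

3/2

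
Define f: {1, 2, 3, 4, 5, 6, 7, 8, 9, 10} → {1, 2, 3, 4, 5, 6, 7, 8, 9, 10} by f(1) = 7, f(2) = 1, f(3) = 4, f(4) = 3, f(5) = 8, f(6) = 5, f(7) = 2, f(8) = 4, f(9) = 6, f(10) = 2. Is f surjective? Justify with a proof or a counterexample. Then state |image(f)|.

No element maps to 9, so f is not surjective.
The image of f is {1, 2, 3, 4, 5, 6, 7, 8}, which has 8 elements.

8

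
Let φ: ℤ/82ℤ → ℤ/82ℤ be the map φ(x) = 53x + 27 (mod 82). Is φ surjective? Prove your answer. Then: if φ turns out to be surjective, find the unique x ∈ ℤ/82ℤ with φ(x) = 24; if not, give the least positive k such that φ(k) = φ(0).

51

Since gcd(53, 82) = 1, 53 is invertible modulo 82. Euclid's algorithm: 82 = 1·53 + 29, 53 = 1·29 + 24, 29 = 1·24 + 5, 24 = 4·5 + 4, 5 = 1·4 + 1; back-substituting gives 1 = 65·53 − 42·82, so 53⁻¹ ≡ 65 (mod 82).
For any y ∈ ℤ/82ℤ, x = 65(y − 27) mod 82 satisfies φ(x) = 53·65(y − 27) + 27 ≡ y (since 53·65 ≡ 1 mod 82). So every y has a preimage.
Therefore φ is surjective.
Since φ is surjective, we compute φ⁻¹(24): solve 53x + 27 ≡ 24 (mod 82), i.e. 53x ≡ 79 (mod 82).
Multiplying by 53⁻¹ = 65 gives x ≡ 65·79 = 5135 = 62·82 + 51 ≡ 51 (mod 82).
Check: φ(51) = 53·51 + 27 = 2730 = 33·82 + 24 ≡ 24 (mod 82).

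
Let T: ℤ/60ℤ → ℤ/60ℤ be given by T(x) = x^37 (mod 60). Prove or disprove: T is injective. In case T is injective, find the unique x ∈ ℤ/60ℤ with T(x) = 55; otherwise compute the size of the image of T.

T(0) = 0^37 = 0.
T(30): Repeated squaring mod 60: 30^1 ≡ 30, 30^2 ≡ 30² = 900 ≡ 0, 30^4 ≡ 0² = 0, 30^8 ≡ 0² = 0, 30^16 ≡ 0² = 0, 30^32 ≡ 0² = 0. Since 37 = 32 + 4 + 1, 30^37 ≡ 0·0·30: 0·0 = 0, then 0·30 = 0. So 30^37 ≡ 0 (mod 60).
So T(0) = T(30) = 0 while 0 ≠ 30, hence T is not injective.
Since T is not injective, we determine |image(T)|. Computing x^37 mod 60 for each x (by repeated squaring, reducing mod 60 at every step), the values T(0), T(1), …, T(59) are: 0, 1, 32, 3, 4, 5, 36, 7, 8, 9, 40, 11, 12, 13, 44, 15, 16, 17, 48, 19, 20, 21, 52, 23, 24, 25, 56, 27, 28, 29, 0, 31, 32, 33, 4, 35, 36, 37, 8, 39, 40, 41, 12, 43, 44, 45, 16, 47, 48, 49, 20, 51, 52, 53, 24, 55, 56, 57, 28, 59.
The distinct values are {0, 1, 3, 4, 5, 7, 8, 9, 11, 12, 13, 15, 16, 17, 19, 20, 21, 23, 24, 25, 27, 28, 29, 31, 32, 33, 35, 36, 37, 39, 40, 41, 43, 44, 45, 47, 48, 49, 51, 52, 53, 55, 56, 57, 59}; there are 45 of them.

45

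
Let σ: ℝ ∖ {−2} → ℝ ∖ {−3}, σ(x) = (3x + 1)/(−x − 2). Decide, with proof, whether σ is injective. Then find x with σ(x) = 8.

Suppose σ(a) = σ(b). Cross-multiplying: (3a + 1)(−b − 2) = (3b + 1)(−a − 2).
Expanding both sides and cancelling the symmetric terms leaves −5·(a − b) = 0. Since −5 ≠ 0, a = b. Therefore σ is injective.
Solving σ(x) = 8: cross-multiplying gives 3x + 1 = 8(−x − 2), which rearranges to 11x = −17, so x = −17/11.

-17/11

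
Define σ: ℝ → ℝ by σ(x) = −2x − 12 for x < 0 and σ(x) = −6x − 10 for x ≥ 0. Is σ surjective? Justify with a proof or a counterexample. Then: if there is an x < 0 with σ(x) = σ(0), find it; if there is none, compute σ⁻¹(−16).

Both pieces are strictly decreasing (slopes −2 and −6), so each is injective on its own interval.
The left piece maps (−∞, 0) onto (−12, ∞); the right piece maps [0, ∞) onto (−∞, −10].
The union (−12, ∞) ∪ (−∞, −10] covers ℝ, so σ is surjective.
For the follow-up: the images overlap, so an x < 0 with σ(x) = σ(0) exists. σ(0) = −10; solving −2x − 12 = −10 for x < 0 gives x = (−10 + 12)/(−2) = −1.

-1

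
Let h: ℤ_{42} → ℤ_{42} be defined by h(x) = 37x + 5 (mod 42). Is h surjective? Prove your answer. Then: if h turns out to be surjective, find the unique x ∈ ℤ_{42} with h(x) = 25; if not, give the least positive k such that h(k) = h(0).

Since gcd(37, 42) = 1, 37 is invertible modulo 42. Euclid's algorithm: 42 = 1·37 + 5, 37 = 7·5 + 2, 5 = 2·2 + 1; back-substituting gives 1 = 25·37 − 22·42, so 37⁻¹ ≡ 25 (mod 42).
For any y ∈ ℤ_{42}, x = 25(y − 5) mod 42 satisfies h(x) = 37·25(y − 5) + 5 ≡ y (since 37·25 ≡ 1 mod 42). So every y has a preimage.
Thus h is surjective.
Since h is surjective, we find h⁻¹(25): we need 37x ≡ 25 − 5 ≡ 20 (mod 42). Using 37⁻¹ = 25: x ≡ 25·20 = 500 = 11·42 + 38, so x = 38.
Check: h(38) = 37·38 + 5 = 1411 = 33·42 + 25 ≡ 25 (mod 42).

38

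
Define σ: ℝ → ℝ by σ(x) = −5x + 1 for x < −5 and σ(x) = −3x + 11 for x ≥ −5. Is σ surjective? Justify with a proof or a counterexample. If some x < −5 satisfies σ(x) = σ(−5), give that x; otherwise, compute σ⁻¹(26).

Both pieces are strictly decreasing (slopes −5 and −3), so each is injective on its own interval.
The left piece maps (−∞, −5) onto (26, ∞); the right piece maps [−5, ∞) onto (−∞, 26].
These images together cover ℝ, so σ is surjective.
Because the two images are disjoint, no x < −5 has σ(x) = σ(−5), so we compute σ⁻¹(26): 26 lies in (−∞, 26], so solve −3x + 11 = 26: x = (26 − 11)/(−3) = −5.

-5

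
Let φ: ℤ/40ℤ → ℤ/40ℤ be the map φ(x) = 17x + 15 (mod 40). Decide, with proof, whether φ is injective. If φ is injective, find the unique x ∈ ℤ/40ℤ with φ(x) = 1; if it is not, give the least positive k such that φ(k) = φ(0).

If φ(a) = φ(b), then 17a ≡ 17b (mod 40). Because gcd(17, 40) = 1, we may cancel 17 to get a ≡ b (mod 40).
So φ is injective.
We now compute 17⁻¹ mod 40 explicitly. Euclid's algorithm: 40 = 2·17 + 6, 17 = 2·6 + 5, 6 = 1·5 + 1; back-substituting gives 1 = 33·17 − 14·40, so 17⁻¹ ≡ 33 (mod 40).
Since φ is injective, we compute φ⁻¹(1): solve 17x + 15 ≡ 1 (mod 40), i.e. 17x ≡ 26 (mod 40).
Multiplying by 17⁻¹ = 33 gives x ≡ 33·26 = 858 = 21·40 + 18 ≡ 18 (mod 40).
Check: φ(18) = 17·18 + 15 = 321 = 8·40 + 1 ≡ 1 (mod 40).

18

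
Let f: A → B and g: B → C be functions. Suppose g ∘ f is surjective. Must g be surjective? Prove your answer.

Let c ∈ C. Since g ∘ f is surjective, some a ∈ A has g(f(a)) = c. Then b = f(a) ∈ B satisfies g(b) = c. So g is surjective.

surjective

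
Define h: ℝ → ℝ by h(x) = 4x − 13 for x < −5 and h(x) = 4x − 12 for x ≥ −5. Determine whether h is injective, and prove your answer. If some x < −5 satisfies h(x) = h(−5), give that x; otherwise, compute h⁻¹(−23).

Both pieces are strictly increasing (slopes 4 and 4), so each is injective on its own interval.
The left piece maps (−∞, −5) onto (−∞, −33); the right piece maps [−5, ∞) onto [−32, ∞).
These images are disjoint, so no value is attained by both pieces. Thus h is injective.
Because the two images are disjoint, no x < −5 has h(x) = h(−5), so we compute h⁻¹(−23): −23 lies in [−32, ∞), so solve 4x − 12 = −23: x = (−23 + 12)/4 = −11/4.

-11/4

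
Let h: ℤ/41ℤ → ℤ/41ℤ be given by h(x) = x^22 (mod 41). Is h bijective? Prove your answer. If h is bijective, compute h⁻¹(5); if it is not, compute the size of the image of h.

21

h(20): Repeated squaring mod 41: 20^1 ≡ 20, 20^2 ≡ 20² = 400 ≡ 31, 20^4 ≡ 31² = 961 ≡ 18, 20^8 ≡ 18² = 324 ≡ 37, 20^16 ≡ 37² = 1369 ≡ 16. Since 22 = 16 + 4 + 2, 20^22 ≡ 16·18·31: 16·18 = 288 ≡ 1, then 1·31 = 31. So 20^22 ≡ 31 (mod 41).
h(21): Repeated squaring mod 41: 21^1 ≡ 21, 21^2 ≡ 21² = 441 ≡ 31, 21^4 ≡ 31² = 961 ≡ 18, 21^8 ≡ 18² = 324 ≡ 37, 21^16 ≡ 37² = 1369 ≡ 16. Since 22 = 16 + 4 + 2, 21^22 ≡ 16·18·31: 16·18 = 288 ≡ 1, then 1·31 = 31. So 21^22 ≡ 31 (mod 41).
So h(20) = h(21) = 31 while 20 ≠ 21, thus h is not injective, hence not bijective.
Since h is not bijective, we determine |image(h)|. Computing x^22 mod 41 for each x (by repeated squaring, reducing mod 41 at every step), the values h(0), h(1), …, h(40) are: 0, 1, 4, 32, 16, 25, 5, 33, 23, 40, 18, 2, 20, 36, 9, 21, 10, 39, 37, 8, 31, 31, 8, 37, 39, 10, 21, 9, 36, 20, 2, 18, 40, 23, 33, 5, 25, 16, 32, 4, 1.
The distinct values are {0, 1, 2, 4, 5, 8, 9, 10, 16, 18, 20, 21, 23, 25, 31, 32, 33, 36, 37, 39, 40}; there are 21 of them.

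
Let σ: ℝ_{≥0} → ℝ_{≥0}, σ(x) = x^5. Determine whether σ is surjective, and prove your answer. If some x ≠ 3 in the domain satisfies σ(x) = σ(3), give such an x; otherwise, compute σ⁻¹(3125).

For any y ∈ ℝ_{≥0}, x = y^{1/5} ∈ ℝ_{≥0} gives σ(x) = y, so σ is surjective.
Since x ↦ x^5 is strictly increasing on ℝ_{≥0}, it is injective there, so no x ≠ 3 in the domain has σ(x) = σ(3). We therefore compute σ⁻¹(3125) = 3125^{1/5} = 5 (indeed 5^5 = 3125).

5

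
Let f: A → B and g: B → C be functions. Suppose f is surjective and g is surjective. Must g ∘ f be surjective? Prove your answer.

Let c ∈ C. Since g is surjective, there is b ∈ B with g(b) = c. Since f is surjective, there is a ∈ A with f(a) = b.
Then (g ∘ f)(a) = g(b) = c. Hence g ∘ f is surjective.

surjective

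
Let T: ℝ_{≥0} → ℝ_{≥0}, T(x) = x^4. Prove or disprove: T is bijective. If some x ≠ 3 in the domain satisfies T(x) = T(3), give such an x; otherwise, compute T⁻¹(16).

2

On ℝ_{≥0}, x ↦ x^4 is strictly increasing (injective) and for any y ∈ ℝ_{≥0} the 4th root y^{1/4} lies in ℝ_{≥0} (surjective). So T is bijective.
Since x ↦ x^4 is strictly increasing on ℝ_{≥0}, it is injective there, so no x ≠ 3 in the domain has T(x) = T(3). We therefore compute T⁻¹(16) = 16^{1/4} = 2 (indeed 2^4 = 16).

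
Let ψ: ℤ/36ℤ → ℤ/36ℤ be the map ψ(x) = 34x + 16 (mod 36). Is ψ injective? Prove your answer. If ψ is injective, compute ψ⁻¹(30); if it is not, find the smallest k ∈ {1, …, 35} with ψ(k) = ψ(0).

18

We have gcd(34, 36) = 2 > 1. Taking a = 0 and b = 18: ψ(0) = 16 and ψ(18) = 34·18 + 16 = 628 ≡ 16 (mod 36).
So ψ(0) = ψ(18) while 0 ≠ 18, therefore ψ is not injective.
Since ψ is not injective, we find the least positive k with ψ(k) = ψ(0): this means 34k ≡ 0 (mod 36), i.e. 36 ∣ 34k. Since gcd(34, 36) = 2, dividing through by 2 this holds exactly when 18 ∣ 17k, and as gcd(17, 18) = 1, exactly when 18 ∣ k.
The smallest positive such k is 18.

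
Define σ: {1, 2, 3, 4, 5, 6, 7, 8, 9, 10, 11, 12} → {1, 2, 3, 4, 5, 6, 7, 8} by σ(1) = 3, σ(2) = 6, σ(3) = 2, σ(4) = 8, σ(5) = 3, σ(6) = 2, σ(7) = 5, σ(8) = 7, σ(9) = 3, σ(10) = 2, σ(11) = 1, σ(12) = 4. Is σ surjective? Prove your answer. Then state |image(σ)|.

8

Every element of the codomain has a preimage: 1 = σ(11), 2 = σ(3), 3 = σ(1), 4 = σ(12), 5 = σ(7), 6 = σ(2), 7 = σ(8), 8 = σ(4).
So σ is surjective.
The image of σ is {1, 2, 3, 4, 5, 6, 7, 8}, which has 8 elements.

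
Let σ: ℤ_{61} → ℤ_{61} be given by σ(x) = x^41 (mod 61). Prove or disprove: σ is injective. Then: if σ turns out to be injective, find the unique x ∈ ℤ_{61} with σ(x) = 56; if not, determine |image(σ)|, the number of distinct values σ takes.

57

Since 61 is prime, the nonzero elements of ℤ_{61} form a cyclic group of order 60.
As gcd(41, 60) = 1, raising to the 41st power is a bijection on this group: if u^41 ≡ v^41 then (uv^{−1})^41 = 1, and the only element of order dividing gcd(41, 60) = 1 is 1, so u = v.
With σ(0) = 0 this makes σ injective on all of ℤ_{61}, hence bijective (finite equal-size domain and codomain). In particular σ is injective.
Since σ is injective, we find the preimage of 56. The inverse of x ↦ x^41 on (ℤ_{61})^× is x ↦ x^41, because 41·41 = 1681 = 28·60 + 1 ≡ 1 (mod 60) and x^{60} = 1 for x ≠ 0 (Fermat). So σ⁻¹(56) = 56^41 mod 61.
Repeated squaring mod 61: 56^1 ≡ 56, 56^2 ≡ 56² = 3136 ≡ 25, 56^4 ≡ 25² = 625 ≡ 15, 56^8 ≡ 15² = 225 ≡ 42, 56^16 ≡ 42² = 1764 ≡ 56, 56^32 ≡ 56² = 3136 ≡ 25. Since 41 = 32 + 8 + 1, 56^41 ≡ 25·42·56: 25·42 = 1050 ≡ 13, then 13·56 = 728 ≡ 57. So 56^41 ≡ 57 (mod 61).
Hence σ⁻¹(56) = 57.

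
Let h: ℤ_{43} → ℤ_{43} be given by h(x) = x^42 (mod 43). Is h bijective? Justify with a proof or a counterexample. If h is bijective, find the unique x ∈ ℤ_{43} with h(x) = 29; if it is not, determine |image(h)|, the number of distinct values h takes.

h(1) = 1^42 = 1.
h(2): Repeated squaring mod 43: 2^1 ≡ 2, 2^2 ≡ 2² = 4, 2^4 ≡ 4² = 16, 2^8 ≡ 16² = 256 ≡ 41, 2^16 ≡ 41² = 1681 ≡ 4, 2^32 ≡ 4² = 16. Since 42 = 32 + 8 + 2, 2^42 ≡ 16·41·4: 16·41 = 656 ≡ 11, then 11·4 = 44 ≡ 1. So 2^42 ≡ 1 (mod 43).
So h(1) = h(2) = 1 while 1 ≠ 2, therefore h is not injective, hence not bijective.
Since h is not bijective, we determine |image(h)|. Computing x^42 mod 43 for each x (by repeated squaring, reducing mod 43 at every step), the values h(0), h(1), …, h(42) are: 0, 1, 1, 1, 1, 1, 1, 1, 1, 1, 1, 1, 1, 1, 1, 1, 1, 1, 1, 1, 1, 1, 1, 1, 1, 1, 1, 1, 1, 1, 1, 1, 1, 1, 1, 1, 1, 1, 1, 1, 1, 1, 1.
The distinct values are {0, 1}; there are 2 of them.

2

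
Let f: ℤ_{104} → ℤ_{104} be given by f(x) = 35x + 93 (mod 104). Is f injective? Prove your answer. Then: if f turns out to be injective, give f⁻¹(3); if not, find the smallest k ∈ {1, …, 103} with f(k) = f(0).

By definition, f is injective when f(s) = f(t) forces s = t.
Suppose f(s) = f(t) in ℤ_{104}. Then 35s + 93 ≡ 35t + 93 (mod 104), so 35(s − t) ≡ 0 (mod 104).
Since gcd(35, 104) = 1, 35 is invertible modulo 104, hence s − t ≡ 0 (mod 104), i.e. s = t.
So f is injective.
We now compute 35⁻¹ mod 104 explicitly. Euclid's algorithm: 104 = 2·35 + 34, 35 = 1·34 + 1; back-substituting gives 1 = 3·35 − 1·104, so 35⁻¹ ≡ 3 (mod 104).
Since f is injective, we compute f⁻¹(3): solve 35x + 93 ≡ 3 (mod 104), i.e. 35x ≡ 14 (mod 104).
Multiplying by 35⁻¹ = 3 gives x ≡ 3·14 = 42 ≡ 42 (mod 104).
Check: f(42) = 35·42 + 93 = 1563 = 15·104 + 3 ≡ 3 (mod 104).

42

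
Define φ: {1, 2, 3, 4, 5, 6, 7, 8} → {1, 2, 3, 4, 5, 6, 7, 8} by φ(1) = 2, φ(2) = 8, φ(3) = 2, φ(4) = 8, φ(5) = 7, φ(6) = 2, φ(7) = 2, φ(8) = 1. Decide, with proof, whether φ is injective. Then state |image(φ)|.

4

φ(1) = 2 = φ(3) with 1 ≠ 3, so φ is not injective.
The image of φ is {1, 2, 7, 8}, which has 4 elements.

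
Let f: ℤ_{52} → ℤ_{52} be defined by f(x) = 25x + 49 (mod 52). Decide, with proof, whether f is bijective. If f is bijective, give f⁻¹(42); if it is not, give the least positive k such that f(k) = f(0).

Suppose f(u) = f(v) in ℤ_{52}. Then 25u + 49 ≡ 25v + 49 (mod 52), so 25(u − v) ≡ 0 (mod 52).
Since gcd(25, 52) = 1, 25 is invertible modulo 52, therefore u − v ≡ 0 (mod 52), i.e. u = v.
We now compute 25⁻¹ mod 52 explicitly. Euclid's algorithm: 52 = 2·25 + 2, 25 = 12·2 + 1; back-substituting gives 1 = 25·25 − 12·52, so 25⁻¹ ≡ 25 (mod 52).
Then y ↦ 25(y − 49) is a two-sided inverse to f, so every y ∈ ℤ_{52} has a preimage.
So f is bijective.
Since f is bijective, we compute f⁻¹(42): solve 25x + 49 ≡ 42 (mod 52), i.e. 25x ≡ 45 (mod 52).
Multiplying by 25⁻¹ = 25 gives x ≡ 25·45 = 1125 = 21·52 + 33 ≡ 33 (mod 52).
Check: f(33) = 25·33 + 49 = 874 = 16·52 + 42 ≡ 42 (mod 52).

33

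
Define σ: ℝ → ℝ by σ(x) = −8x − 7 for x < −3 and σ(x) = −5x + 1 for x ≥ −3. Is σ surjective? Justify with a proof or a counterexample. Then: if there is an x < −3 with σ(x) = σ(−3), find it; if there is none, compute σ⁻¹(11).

-2

Both pieces are strictly decreasing (slopes −8 and −5), so each is injective on its own interval.
The left piece maps (−∞, −3) onto (17, ∞); the right piece maps [−3, ∞) onto (−∞, 16].
The union (17, ∞) ∪ (−∞, 16] omits the interval between 17 and 16; in particular 17 has no preimage. So σ is not surjective.
Because the two images are disjoint, no x < −3 has σ(x) = σ(−3), so we compute σ⁻¹(11): 11 lies in (−∞, 16], so solve −5x + 1 = 11: x = (11 − 1)/(−5) = −2.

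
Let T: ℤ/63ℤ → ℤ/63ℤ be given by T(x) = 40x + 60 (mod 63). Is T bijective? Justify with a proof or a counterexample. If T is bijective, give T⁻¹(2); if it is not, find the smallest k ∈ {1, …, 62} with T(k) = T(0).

If T(a) = T(b), then 40a ≡ 40b (mod 63). Because gcd(40, 63) = 1, we may cancel 40 to get a ≡ b (mod 63).
We now compute 40⁻¹ mod 63 explicitly. Euclid's algorithm: 63 = 1·40 + 23, 40 = 1·23 + 17, 23 = 1·17 + 6, 17 = 2·6 + 5, 6 = 1·5 + 1; back-substituting gives 1 = 52·40 − 33·63, so 40⁻¹ ≡ 52 (mod 63).
For any y ∈ ℤ/63ℤ, x = 52(y − 60) mod 63 satisfies T(x) = 40·52(y − 60) + 60 ≡ y (since 40·52 ≡ 1 mod 63). So every y has a preimage.
Thus T is bijective.
Since T is bijective, we find T⁻¹(2): we need 40x ≡ 2 − 60 ≡ 5 (mod 63). Using 40⁻¹ = 52: x ≡ 52·5 = 260 = 4·63 + 8, so x = 8.
Check: T(8) = 40·8 + 60 = 380 = 6·63 + 2 ≡ 2 (mod 63).

8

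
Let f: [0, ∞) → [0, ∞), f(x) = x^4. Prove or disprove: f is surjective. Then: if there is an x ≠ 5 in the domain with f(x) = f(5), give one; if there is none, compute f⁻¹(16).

2

For any y ∈ [0, ∞), x = y^{1/4} ∈ [0, ∞) gives f(x) = y, so f is surjective.
Since x ↦ x^4 is strictly increasing on [0, ∞), it is injective there, so no x ≠ 5 in the domain has f(x) = f(5). We therefore compute f⁻¹(16) = 16^{1/4} = 2 (indeed 2^4 = 16).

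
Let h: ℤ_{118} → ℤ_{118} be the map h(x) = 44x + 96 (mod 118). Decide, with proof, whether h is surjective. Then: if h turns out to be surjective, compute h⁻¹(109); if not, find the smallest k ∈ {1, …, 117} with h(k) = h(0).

Recall: h is surjective if every y in the codomain equals h(x) for some x in the domain.
Since gcd(44, 118) = 2, we have 44x ≡ 0 (mod 2) for all x, so h(x) ≡ 0 (mod 2).
But 1 ≢ 0 (mod 2), so 1 ∈ ℤ_{118} has no preimage. So h is not surjective.
Since h is not surjective, we find the least positive k with h(k) = h(0): this means 44k ≡ 0 (mod 118), i.e. 118 ∣ 44k. Since gcd(44, 118) = 2, dividing through by 2 this holds exactly when 59 ∣ 22k, and as gcd(22, 59) = 1, exactly when 59 ∣ k.
The smallest positive such k is 59.

59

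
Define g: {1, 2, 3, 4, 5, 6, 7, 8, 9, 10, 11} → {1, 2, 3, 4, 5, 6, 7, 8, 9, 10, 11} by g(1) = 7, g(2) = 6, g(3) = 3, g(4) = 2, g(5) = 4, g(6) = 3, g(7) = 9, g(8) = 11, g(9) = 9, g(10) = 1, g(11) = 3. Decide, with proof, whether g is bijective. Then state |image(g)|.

g(3) = 3 = g(6) with 3 ≠ 6, so g is not injective, hence not bijective.
The image of g is {1, 2, 3, 4, 6, 7, 9, 11}, which has 8 elements.

8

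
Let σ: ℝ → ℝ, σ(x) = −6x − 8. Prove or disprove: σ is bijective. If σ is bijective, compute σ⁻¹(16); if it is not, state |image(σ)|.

Recall that injectivity means: for all u, v in the domain, σ(u) = σ(v) implies u = v.
Suppose σ(u) = σ(v). Then −6u − 8 = −6v − 8, therefore −6u = −6v, so u = v.
For any y ∈ ℝ, x = (y + 8)/(−6) satisfies σ(x) = y.
Therefore σ is bijective.
Since σ is bijective, we compute σ⁻¹(16) = (16 + 8)/(−6) = −4.

-4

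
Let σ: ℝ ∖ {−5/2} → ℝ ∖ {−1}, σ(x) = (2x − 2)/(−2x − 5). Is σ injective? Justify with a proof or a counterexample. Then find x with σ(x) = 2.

-4/3

Suppose σ(s) = σ(t). Cross-multiplying: (2s − 2)(−2t − 5) = (2t − 2)(−2s − 5).
Expanding both sides and cancelling the symmetric terms leaves −14·(s − t) = 0. Since −14 ≠ 0, s = t. Thus σ is injective.
Solving σ(x) = 2: cross-multiplying gives 2x − 2 = 2(−2x − 5), which rearranges to 6x = −8, so x = −4/3.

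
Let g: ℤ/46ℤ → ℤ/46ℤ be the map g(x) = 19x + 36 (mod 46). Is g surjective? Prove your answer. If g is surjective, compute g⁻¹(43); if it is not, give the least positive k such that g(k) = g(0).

Since gcd(19, 46) = 1, 19 is invertible modulo 46. Euclid's algorithm: 46 = 2·19 + 8, 19 = 2·8 + 3, 8 = 2·3 + 2, 3 = 1·2 + 1; back-substituting gives 1 = 17·19 − 7·46, so 19⁻¹ ≡ 17 (mod 46).
For any y ∈ ℤ/46ℤ, x = 17(y − 36) mod 46 satisfies g(x) = 19·17(y − 36) + 36 ≡ y (since 19·17 ≡ 1 mod 46). So every y has a preimage.
So g is surjective.
Since g is surjective, we compute g⁻¹(43): solve 19x + 36 ≡ 43 (mod 46), i.e. 19x ≡ 7 (mod 46).
Multiplying by 19⁻¹ = 17 gives x ≡ 17·7 = 119 = 2·46 + 27 ≡ 27 (mod 46).
Check: g(27) = 19·27 + 36 = 549 = 11·46 + 43 ≡ 43 (mod 46).

27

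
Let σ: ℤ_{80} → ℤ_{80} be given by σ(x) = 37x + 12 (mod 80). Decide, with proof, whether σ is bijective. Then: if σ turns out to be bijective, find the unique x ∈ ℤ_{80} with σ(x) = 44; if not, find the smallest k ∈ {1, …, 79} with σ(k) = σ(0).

If σ(s) = σ(t), then 37s ≡ 37t (mod 80). Because gcd(37, 80) = 1, we may cancel 37 to get s ≡ t (mod 80).
We now compute 37⁻¹ mod 80 explicitly. Euclid's algorithm: 80 = 2·37 + 6, 37 = 6·6 + 1; back-substituting gives 1 = 13·37 − 6·80, so 37⁻¹ ≡ 13 (mod 80).
For any y ∈ ℤ_{80}, x = 13(y − 12) mod 80 satisfies σ(x) = 37·13(y − 12) + 12 ≡ y (since 37·13 ≡ 1 mod 80). So every y has a preimage.
So σ is bijective.
Since σ is bijective, we find σ⁻¹(44): we need 37x ≡ 44 − 12 ≡ 32 (mod 80). Using 37⁻¹ = 13: x ≡ 13·32 = 416 = 5·80 + 16, so x = 16.
Check: σ(16) = 37·16 + 12 = 604 = 7·80 + 44 ≡ 44 (mod 80).

16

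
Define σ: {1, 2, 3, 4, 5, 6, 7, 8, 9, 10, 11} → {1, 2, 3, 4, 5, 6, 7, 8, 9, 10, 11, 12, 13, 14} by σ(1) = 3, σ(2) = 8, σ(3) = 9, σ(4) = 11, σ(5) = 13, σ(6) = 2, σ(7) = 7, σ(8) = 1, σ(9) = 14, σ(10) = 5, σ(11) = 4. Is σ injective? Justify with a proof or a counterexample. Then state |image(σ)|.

The values σ(1), …, σ(11) are 3, 8, 9, 11, 13, 2, 7, 1, 14, 5, 4 — all distinct.
So σ(u) = σ(v) only when u = v, and σ is injective.
The image of σ is {1, 2, 3, 4, 5, 7, 8, 9, 11, 13, 14}, which has 11 elements.

11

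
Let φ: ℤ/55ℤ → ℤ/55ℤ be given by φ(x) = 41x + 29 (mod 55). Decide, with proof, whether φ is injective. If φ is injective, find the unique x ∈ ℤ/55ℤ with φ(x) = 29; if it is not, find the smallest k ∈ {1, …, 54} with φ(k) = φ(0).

Suppose φ(a) = φ(b) in ℤ/55ℤ. Then 41a + 29 ≡ 41b + 29 (mod 55), therefore 41(a − b) ≡ 0 (mod 55).
Since gcd(41, 55) = 1, 41 is invertible modulo 55, therefore a − b ≡ 0 (mod 55), i.e. a = b.
Therefore φ is injective.
We now compute 41⁻¹ mod 55 explicitly. Euclid's algorithm: 55 = 1·41 + 14, 41 = 2·14 + 13, 14 = 1·13 + 1; back-substituting gives 1 = 51·41 − 38·55, so 41⁻¹ ≡ 51 (mod 55).
Since φ is injective, we find φ⁻¹(29): we need 41x ≡ 29 − 29 ≡ 0 (mod 55). Using 41⁻¹ = 51: x ≡ 51·0 = 0, so x = 0.
Check: φ(0) = 41·0 + 29 = 29 ≡ 29 (mod 55).

0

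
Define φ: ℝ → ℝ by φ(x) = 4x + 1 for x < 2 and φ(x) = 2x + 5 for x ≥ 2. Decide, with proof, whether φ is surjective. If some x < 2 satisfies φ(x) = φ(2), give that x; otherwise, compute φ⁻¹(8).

Both pieces are strictly increasing (slopes 4 and 2), so each is injective on its own interval.
The left piece maps (−∞, 2) onto (−∞, 9); the right piece maps [2, ∞) onto [9, ∞).
These images together cover ℝ, so φ is surjective.
Because the two images are disjoint, no x < 2 has φ(x) = φ(2), so we compute φ⁻¹(8): 8 lies in (−∞, 9), so solve 4x + 1 = 8: x = (8 − 1)/4 = 7/4.

7/4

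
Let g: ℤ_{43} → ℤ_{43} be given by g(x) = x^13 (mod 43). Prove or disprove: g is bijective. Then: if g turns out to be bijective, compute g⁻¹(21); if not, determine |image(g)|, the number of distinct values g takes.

41

Since 43 is prime, the nonzero elements of ℤ_{43} form a cyclic group of order 42.
As gcd(13, 42) = 1, raising to the 13th power is a bijection on this group: if x_1^13 ≡ x_2^13 then (x_1x_2^{−1})^13 = 1, and the only element of order dividing gcd(13, 42) = 1 is 1, so x_1 = x_2.
With g(0) = 0 this makes g injective on all of ℤ_{43}, hence bijective (finite equal-size domain and codomain). In particular g is bijective.
Since g is bijective, we find the preimage of 21. The inverse of x ↦ x^13 on (ℤ_{43})^× is x ↦ x^13, because 13·13 = 169 = 4·42 + 1 ≡ 1 (mod 42) and x^{42} = 1 for x ≠ 0 (Fermat). So g⁻¹(21) = 21^13 mod 43.
Repeated squaring mod 43: 21^1 ≡ 21, 21^2 ≡ 21² = 441 ≡ 11, 21^4 ≡ 11² = 121 ≡ 35, 21^8 ≡ 35² = 1225 ≡ 21. Since 13 = 8 + 4 + 1, 21^13 ≡ 21·35·21: 21·35 = 735 ≡ 4, then 4·21 = 84 ≡ 41. So 21^13 ≡ 41 (mod 43).
Hence g⁻¹(21) = 41.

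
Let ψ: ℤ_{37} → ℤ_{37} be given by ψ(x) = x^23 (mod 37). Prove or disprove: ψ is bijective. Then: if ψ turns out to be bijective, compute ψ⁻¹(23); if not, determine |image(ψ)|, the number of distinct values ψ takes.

29

Since 37 is prime, the nonzero elements of ℤ_{37} form a cyclic group of order 36.
As gcd(23, 36) = 1, raising to the 23rd power is a bijection on this group: if a^23 ≡ b^23 then (ab^{−1})^23 = 1, and the only element of order dividing gcd(23, 36) = 1 is 1, so a = b.
With ψ(0) = 0 this makes ψ injective on all of ℤ_{37}, hence bijective (finite equal-size domain and codomain). In particular ψ is bijective.
Since ψ is bijective, we find the preimage of 23. The inverse of x ↦ x^23 on (ℤ_{37})^× is x ↦ x^11, because 23·11 = 253 = 7·36 + 1 ≡ 1 (mod 36) and x^{36} = 1 for x ≠ 0 (Fermat). So ψ⁻¹(23) = 23^11 mod 37.
Repeated squaring mod 37: 23^1 ≡ 23, 23^2 ≡ 23² = 529 ≡ 11, 23^4 ≡ 11² = 121 ≡ 10, 23^8 ≡ 10² = 100 ≡ 26. Since 11 = 8 + 2 + 1, 23^11 ≡ 26·11·23: 26·11 = 286 ≡ 27, then 27·23 = 621 ≡ 29. So 23^11 ≡ 29 (mod 37).
Hence ψ⁻¹(23) = 29.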